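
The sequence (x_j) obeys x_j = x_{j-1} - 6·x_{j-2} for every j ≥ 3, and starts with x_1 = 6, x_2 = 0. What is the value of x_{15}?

Iterate the recurrence:
x_3 = -36;  x_4 = -36;  x_5 = 180;  …;  x_{12} = -103284;  x_{13} = -182124;  x_{14} = 437580;  x_{15} = 1530324.

1530324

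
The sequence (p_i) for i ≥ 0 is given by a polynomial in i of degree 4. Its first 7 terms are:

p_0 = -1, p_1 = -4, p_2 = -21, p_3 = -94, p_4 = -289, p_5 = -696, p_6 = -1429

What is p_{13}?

1st diffs: -3, -17, -73, -195, -407, -733.
2nd diffs: -14, -56, -122, -212, -326.
3rd diffs: -42, -66, -90, -114.
4th diffs: -24, -24, -24 (constant).
So p_i = -i^4 - i^3 + 3i^2 - 4i - 1.
Evaluating at i = 13 gives p_{13} = -30304.

-30304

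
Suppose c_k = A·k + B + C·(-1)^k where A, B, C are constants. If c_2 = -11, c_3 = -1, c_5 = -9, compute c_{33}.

Write the equations: 2A + B + C = -11; 3A + B - C = -1; 5A + B - C = -9.
Subtracting the first from the second: A - 2C = 10.
Subtracting the second from the third: 2A = -8.
Solving: C = -7, A = -4, then B = 4.
Hence c_{33} = -4·33 + 4 + (-7)·(-1) = -121.

-121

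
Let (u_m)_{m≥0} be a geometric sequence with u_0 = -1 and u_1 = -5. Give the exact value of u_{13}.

Common ratio r = 5.
u_m = (-1)·5^(m-0).
u_{13} = (-1)·5^13 = -1220703125.

-1220703125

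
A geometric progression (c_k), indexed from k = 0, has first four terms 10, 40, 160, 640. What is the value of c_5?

10240

Common ratio r = 4.
c_k = 10·4^(k-0).
c_5 = 10·4^5 = 10240.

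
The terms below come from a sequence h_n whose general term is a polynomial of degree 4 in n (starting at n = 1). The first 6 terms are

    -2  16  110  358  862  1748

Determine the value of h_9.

8318

1st diffs: 18, 94, 248, 504, 886.
2nd diffs: 76, 154, 256, 382.
3rd diffs: 78, 102, 126.
4th diffs: 24, 24 (constant).
Newton forward-difference form: h_n = -2 + 18·C(n-1,1) + 76·C(n-1,2) + 78·C(n-1,3) + 24·C(n-1,4).
At n = 9: n-1 = 8, so h_9 = -2 + 144 + 2128 + 4368 + 1680 = 8318.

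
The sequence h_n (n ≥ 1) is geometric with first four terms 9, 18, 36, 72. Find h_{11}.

Common ratio r = 2.
h_n = 9·2^(n-1).
h_{11} = 9·2^10 = 9216.

9216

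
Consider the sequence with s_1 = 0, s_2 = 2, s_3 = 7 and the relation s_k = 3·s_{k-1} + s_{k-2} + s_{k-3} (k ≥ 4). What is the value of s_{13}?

1338586

s_4 = 23, s_5 = 78, s_6 = 264, s_7 = 893, s_8 = 3021, s_9 = 10220, s_{10} = 34574, s_{11} = 116963, s_{12} = 395683, s_{13} = 1338586.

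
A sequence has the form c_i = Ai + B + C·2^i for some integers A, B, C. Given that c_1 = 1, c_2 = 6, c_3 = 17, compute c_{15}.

At i = 1, 2, 3: A + B + 2C = 1; 2A + B + 4C = 6; 3A + B + 8C = 17.
Subtracting the first from the second: A + 2C = 5.
Subtracting the second from the third: A + 4C = 11.
Solving: C = 3, A = -1, then B = -4.
Hence c_{15} = -1·15 + (-4) + 3·32768 = 98285.

98285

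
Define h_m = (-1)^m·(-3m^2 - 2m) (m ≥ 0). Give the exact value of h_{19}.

(-1)^19 = -1; -3m^2 - 2m at m=19 is -1121; so h_{19} = 1121.

1121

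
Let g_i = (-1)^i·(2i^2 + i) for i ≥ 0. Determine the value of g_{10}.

210

(-1)^10 = 1; 2i^2 + i at i=10 is 210; so g_{10} = 210.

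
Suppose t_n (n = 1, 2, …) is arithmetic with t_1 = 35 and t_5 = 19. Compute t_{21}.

-45

Common difference d = (19 - 35) / (5 - 1) = -4.
t_n = 35 + (n - 1)·(-4).
t_{21} = 35 + 20·(-4) = -45.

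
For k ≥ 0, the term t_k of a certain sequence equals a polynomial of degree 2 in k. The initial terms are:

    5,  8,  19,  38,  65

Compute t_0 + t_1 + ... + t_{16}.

1st diffs: 3, 11, 19, 27.
2nd diffs: 8, 8, 8 (constant).
Newton forward-difference form: t_k = 5 + 3·C(k,1) + 8·C(k,2).
Continuing: …, 100, 143, 194, 253, …, t_{16} = 1013.
Summing k = 0..16 (17 terms) gives 5933.

5933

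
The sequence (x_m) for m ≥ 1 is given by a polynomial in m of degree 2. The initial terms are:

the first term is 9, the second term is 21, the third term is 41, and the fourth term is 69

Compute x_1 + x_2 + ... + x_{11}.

2079

1st diffs: 12, 20, 28.
2nd diffs: 8, 8 (constant).
So x_m = 4m^2 + 5.
Continuing: …, 105, 149, 201, 261, …, x_{11} = 489.
Summing m = 1..11 (11 terms) gives 2079.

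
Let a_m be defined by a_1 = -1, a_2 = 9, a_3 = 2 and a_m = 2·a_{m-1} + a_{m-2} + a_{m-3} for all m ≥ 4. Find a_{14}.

149697

Compute successive terms:
a_4 = 12  a_5 = 35  a_6 = 84  …  a_{11} = 9062  a_{12} = 23079  a_{13} = 58778  a_{14} = 149697.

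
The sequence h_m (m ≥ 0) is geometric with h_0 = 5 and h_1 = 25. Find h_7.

Common ratio r = 5.
h_m = 5·5^(m-0).
h_7 = 5·5^7 = 390625.

390625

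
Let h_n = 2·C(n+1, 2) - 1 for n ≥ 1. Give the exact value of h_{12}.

C(13, 2) = 78, so h_{12} = 155.

155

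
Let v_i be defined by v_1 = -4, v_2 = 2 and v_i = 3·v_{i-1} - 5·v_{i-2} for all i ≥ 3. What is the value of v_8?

Applying the relation repeatedly:
v_3 = 26, v_4 = 68, v_5 = 74, v_6 = -118, v_7 = -724, v_8 = -1582.

-1582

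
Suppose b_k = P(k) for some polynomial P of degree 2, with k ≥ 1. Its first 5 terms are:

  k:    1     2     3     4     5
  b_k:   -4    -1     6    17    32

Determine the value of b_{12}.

249

1st diffs: 3, 7, 11, 15.
2nd diffs: 4, 4, 4 (constant).
Newton forward-difference form: b_k = -4 + 3·C(k-1,1) + 4·C(k-1,2).
At k = 12: k-1 = 11, so b_{12} = -4 + 33 + 220 = 249.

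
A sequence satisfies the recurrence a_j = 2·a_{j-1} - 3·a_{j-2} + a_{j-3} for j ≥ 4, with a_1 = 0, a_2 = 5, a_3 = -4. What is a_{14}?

Iterate the recurrence:
a_4 = -23, a_5 = -29, a_6 = 7, …, a_{11} = -389, a_{12} = 17, a_{13} = 931, a_{14} = 1422.

1422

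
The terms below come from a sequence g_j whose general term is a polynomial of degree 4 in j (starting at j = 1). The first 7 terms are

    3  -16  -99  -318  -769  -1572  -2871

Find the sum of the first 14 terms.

-145103

1st diffs: -19, -83, -219, -451, -803, -1299.
2nd diffs: -64, -136, -232, -352, -496.
3rd diffs: -72, -96, -120, -144.
4th diffs: -24, -24, -24 (constant).
Newton forward-difference form: g_j = 3 + (-19)·C(j-1,1) + (-64)·C(j-1,2) + (-72)·C(j-1,3) + (-24)·C(j-1,4).
Continuing: …, -4834, -7653, -11544, -16747, …, g_{14} = -42988.
Summing j = 1..14 (14 terms) gives -145103.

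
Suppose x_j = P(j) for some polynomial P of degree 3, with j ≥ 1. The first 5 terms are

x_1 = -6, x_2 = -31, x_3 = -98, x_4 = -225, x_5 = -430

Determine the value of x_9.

1st diffs: -25, -67, -127, -205.
2nd diffs: -42, -60, -78.
3rd diffs: -18, -18 (constant).
Newton forward-difference form: x_j = -6 + (-25)·C(j-1,1) + (-42)·C(j-1,2) + (-18)·C(j-1,3).
At j = 9: j-1 = 8, so x_9 = -6 - 200 - 1176 - 1008 = -2390.

-2390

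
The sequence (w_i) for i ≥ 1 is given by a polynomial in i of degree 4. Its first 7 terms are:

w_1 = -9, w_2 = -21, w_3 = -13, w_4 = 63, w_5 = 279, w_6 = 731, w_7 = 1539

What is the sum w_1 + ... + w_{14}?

1st diffs: -12, 8, 76, 216, 452, 808.
2nd diffs: 20, 68, 140, 236, 356.
3rd diffs: 48, 72, 96, 120.
4th diffs: 24, 24, 24 (constant).
So w_i = i^4 - 2i^3 - 3i^2 - 4i - 1.
Continuing: …, 2847, 4823, 7659, 11571, …, w_{14} = 32283.
Summing i = 1..14 (14 terms) gives 102158.

102158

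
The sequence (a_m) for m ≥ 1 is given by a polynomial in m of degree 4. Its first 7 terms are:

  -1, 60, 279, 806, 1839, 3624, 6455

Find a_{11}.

1st diffs: 61, 219, 527, 1033, 1785, 2831.
2nd diffs: 158, 308, 506, 752, 1046.
3rd diffs: 150, 198, 246, 294.
4th diffs: 48, 48, 48 (constant).
Newton forward-difference form: a_m = -1 + 61·C(m-1,1) + 158·C(m-1,2) + 150·C(m-1,3) + 48·C(m-1,4).
At m = 11: m-1 = 10, so a_{11} = -1 + 610 + 7110 + 18000 + 10080 = 35799.

35799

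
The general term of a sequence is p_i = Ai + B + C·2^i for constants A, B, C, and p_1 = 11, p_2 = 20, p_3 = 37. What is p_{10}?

Plug in i = 1, 2, 3: A + B + 2C = 11; 2A + B + 4C = 20; 3A + B + 8C = 37.
Subtracting the first from the second: A + 2C = 9.
Subtracting the second from the third: A + 4C = 17.
Solving: C = 4, A = 1, then B = 2.
Therefore p_{10} = 10 + 2 + 4·1024 = 4108.

4108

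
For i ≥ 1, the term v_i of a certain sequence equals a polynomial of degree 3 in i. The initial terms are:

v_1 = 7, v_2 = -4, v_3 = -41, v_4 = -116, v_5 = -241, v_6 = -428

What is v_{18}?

1st diffs: -11, -37, -75, -125, -187.
2nd diffs: -26, -38, -50, -62.
3rd diffs: -12, -12, -12 (constant).
Newton forward-difference form: v_i = 7 + (-11)·C(i-1,1) + (-26)·C(i-1,2) + (-12)·C(i-1,3).
At i = 18: i-1 = 17, so v_{18} = 7 - 187 - 3536 - 8160 = -11876.

-11876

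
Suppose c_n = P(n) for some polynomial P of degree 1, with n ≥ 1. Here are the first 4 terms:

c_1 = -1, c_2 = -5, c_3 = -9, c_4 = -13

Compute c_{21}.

1st diffs: -4, -4, -4 (constant).
So c_n = -4n + 3.
Evaluating at n = 21 gives c_{21} = -81.

-81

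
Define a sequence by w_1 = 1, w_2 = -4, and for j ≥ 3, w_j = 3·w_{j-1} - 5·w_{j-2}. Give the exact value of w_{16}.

194369

Step forward from the initial values:
w_3 = -17;  w_4 = -31;  w_5 = -8;  …;  w_{13} = 16417;  w_{14} = 110156;  w_{15} = 248383;  w_{16} = 194369.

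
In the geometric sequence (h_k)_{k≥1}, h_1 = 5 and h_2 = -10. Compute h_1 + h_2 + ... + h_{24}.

Common ratio r = -2.
h_k = 5·(-2)^(k-1).
S = 5·((-2)^24 - 1)/(-2 - 1) = 5·(16777216 - 1)/(-3) = -27962025.

-27962025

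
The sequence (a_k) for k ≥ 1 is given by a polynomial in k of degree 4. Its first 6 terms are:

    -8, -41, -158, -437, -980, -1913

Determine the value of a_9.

1st diffs: -33, -117, -279, -543, -933.
2nd diffs: -84, -162, -264, -390.
3rd diffs: -78, -102, -126.
4th diffs: -24, -24 (constant).
Newton forward-difference form: a_k = -8 + (-33)·C(k-1,1) + (-84)·C(k-1,2) + (-78)·C(k-1,3) + (-24)·C(k-1,4).
At k = 9: k-1 = 8, so a_9 = -8 - 264 - 2352 - 4368 - 1680 = -8672.

-8672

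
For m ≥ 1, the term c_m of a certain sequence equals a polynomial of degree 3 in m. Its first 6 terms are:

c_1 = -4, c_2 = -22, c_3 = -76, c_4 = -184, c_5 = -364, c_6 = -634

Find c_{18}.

1st diffs: -18, -54, -108, -180, -270.
2nd diffs: -36, -54, -72, -90.
3rd diffs: -18, -18, -18 (constant).
So c_m = -3m^3 + 3m - 4.
Evaluating at m = 18 gives c_{18} = -17446.

-17446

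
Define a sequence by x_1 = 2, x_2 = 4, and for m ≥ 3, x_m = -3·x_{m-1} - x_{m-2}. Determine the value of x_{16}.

3963782

Compute successive terms:
x_3 = -14, x_4 = 38, x_5 = -100, …, x_{13} = -220894, x_{14} = 578308, x_{15} = -1514030, x_{16} = 3963782.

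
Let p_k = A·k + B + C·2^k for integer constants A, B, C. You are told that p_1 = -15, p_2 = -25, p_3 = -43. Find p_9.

Plug in k = 1, 2, 3: A + B + 2C = -15; 2A + B + 4C = -25; 3A + B + 8C = -43.
Subtracting the first from the second: A + 2C = -10.
Subtracting the second from the third: A + 4C = -18.
Solving: C = -4, A = -2, then B = -5.
Therefore p_9 = -18 + (-5) + (-4)·512 = -2071.

-2071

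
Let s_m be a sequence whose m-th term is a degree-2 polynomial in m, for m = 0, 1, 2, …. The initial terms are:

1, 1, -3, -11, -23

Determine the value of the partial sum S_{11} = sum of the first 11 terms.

1st diffs: 0, -4, -8, -12.
2nd diffs: -4, -4, -4 (constant).
Newton forward-difference form: s_m = 1 + (-4)·C(m,2).
Continuing: …, -39, -59, -83, -111, …, s_{10} = -179.
Summing m = 0..10 (11 terms) gives -649.

-649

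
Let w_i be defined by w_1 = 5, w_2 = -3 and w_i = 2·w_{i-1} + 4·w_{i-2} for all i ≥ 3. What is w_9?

Iterate the recurrence:
w_3 = 14  w_4 = 16  w_5 = 88  w_6 = 240  w_7 = 832  w_8 = 2624  w_9 = 8576.

8576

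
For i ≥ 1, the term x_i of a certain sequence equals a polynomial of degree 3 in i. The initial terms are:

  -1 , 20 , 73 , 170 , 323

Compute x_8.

1238

1st diffs: 21, 53, 97, 153.
2nd diffs: 32, 44, 56.
3rd diffs: 12, 12 (constant).
Newton forward-difference form: x_i = -1 + 21·C(i-1,1) + 32·C(i-1,2) + 12·C(i-1,3).
At i = 8: i-1 = 7, so x_8 = -1 + 147 + 672 + 420 = 1238.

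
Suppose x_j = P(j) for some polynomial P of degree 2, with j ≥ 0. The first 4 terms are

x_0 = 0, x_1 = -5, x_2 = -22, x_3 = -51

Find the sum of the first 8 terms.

-812

1st diffs: -5, -17, -29.
2nd diffs: -12, -12 (constant).
Newton forward-difference form: x_j = (-5)·C(j,1) + (-12)·C(j,2).
Continuing: -92, -145, -210, -287.
Summing j = 0..7 (8 terms) gives -812.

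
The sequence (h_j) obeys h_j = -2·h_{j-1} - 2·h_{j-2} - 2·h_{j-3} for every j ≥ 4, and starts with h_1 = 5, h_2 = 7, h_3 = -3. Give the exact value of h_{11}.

Compute successive terms:
h_4 = -18, h_5 = 28, h_6 = -14, h_7 = 8, h_8 = -44, h_9 = 100, h_{10} = -128, h_{11} = 144.

144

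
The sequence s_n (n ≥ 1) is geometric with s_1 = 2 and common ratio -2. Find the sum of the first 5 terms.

22

s_n = 2·(-2)^(n-1).
S = 2·((-2)^5 - 1)/(-2 - 1) = 2·(-32 - 1)/(-3) = 22.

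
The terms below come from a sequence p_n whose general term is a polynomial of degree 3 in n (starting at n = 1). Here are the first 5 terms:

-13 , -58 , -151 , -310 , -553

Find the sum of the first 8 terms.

-5312

1st diffs: -45, -93, -159, -243.
2nd diffs: -48, -66, -84.
3rd diffs: -18, -18 (constant).
So p_n = -3n^3 - 6n^2 - 6n + 2.
Continuing: -898, -1363, -1966.
Summing n = 1..8 (8 terms) gives -5312.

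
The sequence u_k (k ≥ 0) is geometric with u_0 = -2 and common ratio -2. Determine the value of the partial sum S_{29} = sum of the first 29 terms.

u_k = (-2)·(-2)^(k-0).
S = (-2)·((-2)^29 - 1)/(-2 - 1) = (-2)·(-536870912 - 1)/(-3) = -357913942.

-357913942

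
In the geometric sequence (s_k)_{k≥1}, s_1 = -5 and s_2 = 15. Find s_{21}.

Common ratio r = -3.
s_k = (-5)·(-3)^(k-1).
s_{21} = (-5)·(-3)^20 = -17433922005.

-17433922005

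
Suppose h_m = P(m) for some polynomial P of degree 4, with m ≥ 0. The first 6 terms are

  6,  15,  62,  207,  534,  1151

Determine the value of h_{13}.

1st diffs: 9, 47, 145, 327, 617.
2nd diffs: 38, 98, 182, 290.
3rd diffs: 60, 84, 108.
4th diffs: 24, 24 (constant).
Newton forward-difference form: h_m = 6 + 9·C(m,1) + 38·C(m,2) + 60·C(m,3) + 24·C(m,4).
At m = 13: m = 13, so h_{13} = 6 + 117 + 2964 + 17160 + 17160 = 37407.

37407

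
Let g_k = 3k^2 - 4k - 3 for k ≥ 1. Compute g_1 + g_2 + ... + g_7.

Over k = 1..7: Σk = 28, Σk² = 140.
Total = (3)·140 + (-4)·28 + (-3)·7 = 287.

287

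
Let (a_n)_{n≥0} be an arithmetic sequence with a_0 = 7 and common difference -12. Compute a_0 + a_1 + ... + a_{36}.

-7733

a_n = 7 + (n - 0)·(-12).
a_{36} = -425; S = 37·(7 + (-425))/2 = -7733.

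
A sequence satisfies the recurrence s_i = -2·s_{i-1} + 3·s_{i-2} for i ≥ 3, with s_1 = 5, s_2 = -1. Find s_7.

1097

Iterate the recurrence:
s_3 = 17  s_4 = -37  s_5 = 125  s_6 = -361  s_7 = 1097.
(Characteristic roots are 1 and -3.)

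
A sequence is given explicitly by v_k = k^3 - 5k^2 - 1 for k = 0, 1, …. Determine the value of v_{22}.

8227

v_{22} = 1·22^3 - 5·22^2 - 1 = 8227.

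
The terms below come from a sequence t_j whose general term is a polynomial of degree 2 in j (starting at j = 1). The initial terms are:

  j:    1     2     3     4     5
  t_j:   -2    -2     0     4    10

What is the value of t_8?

1st diffs: 0, 2, 4, 6.
2nd diffs: 2, 2, 2 (constant).
So t_j = j^2 - 3j.
Evaluating at j = 8 gives t_8 = 40.

40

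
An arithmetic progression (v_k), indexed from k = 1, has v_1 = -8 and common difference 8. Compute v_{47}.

360

v_k = -8 + (k - 1)·8.
v_{47} = -8 + 46·8 = 360.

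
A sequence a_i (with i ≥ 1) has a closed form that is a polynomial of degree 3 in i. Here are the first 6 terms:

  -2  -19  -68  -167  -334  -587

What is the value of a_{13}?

-6278

1st diffs: -17, -49, -99, -167, -253.
2nd diffs: -32, -50, -68, -86.
3rd diffs: -18, -18, -18 (constant).
Newton forward-difference form: a_i = -2 + (-17)·C(i-1,1) + (-32)·C(i-1,2) + (-18)·C(i-1,3).
At i = 13: i-1 = 12, so a_{13} = -2 - 204 - 2112 - 3960 = -6278.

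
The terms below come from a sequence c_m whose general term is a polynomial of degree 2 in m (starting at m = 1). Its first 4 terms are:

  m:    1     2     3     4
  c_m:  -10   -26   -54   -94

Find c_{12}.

-846

1st diffs: -16, -28, -40.
2nd diffs: -12, -12 (constant).
Newton forward-difference form: c_m = -10 + (-16)·C(m-1,1) + (-12)·C(m-1,2).
At m = 12: m-1 = 11, so c_{12} = -10 - 176 - 660 = -846.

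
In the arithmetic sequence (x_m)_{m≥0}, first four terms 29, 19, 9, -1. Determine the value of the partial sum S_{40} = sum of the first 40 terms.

-6640

Common difference d = -10.
x_m = 29 + (m - 0)·(-10).
x_{39} = -361; S = 40·(29 + (-361))/2 = -6640.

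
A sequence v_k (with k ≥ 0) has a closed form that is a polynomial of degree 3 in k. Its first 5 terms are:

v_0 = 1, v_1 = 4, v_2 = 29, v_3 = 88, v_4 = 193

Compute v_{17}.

1st diffs: 3, 25, 59, 105.
2nd diffs: 22, 34, 46.
3rd diffs: 12, 12 (constant).
Newton forward-difference form: v_k = 1 + 3·C(k,1) + 22·C(k,2) + 12·C(k,3).
At k = 17: k = 17, so v_{17} = 1 + 51 + 2992 + 8160 = 11204.

11204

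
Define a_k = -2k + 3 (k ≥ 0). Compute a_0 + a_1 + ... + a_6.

Over k = 0..6: Σk = 21.
Total = (-2)·21 + (3)·7 = -21.

-21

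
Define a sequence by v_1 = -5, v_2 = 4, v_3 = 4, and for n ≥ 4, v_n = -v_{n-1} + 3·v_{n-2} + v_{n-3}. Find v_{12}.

Compute successive terms:
v_4 = 3  v_5 = 13  v_6 = 0  v_7 = 42  v_8 = -29  v_9 = 155  v_{10} = -200  v_{11} = 636  v_{12} = -1081.

-1081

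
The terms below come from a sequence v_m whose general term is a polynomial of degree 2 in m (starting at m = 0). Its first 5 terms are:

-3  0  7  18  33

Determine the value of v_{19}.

1st diffs: 3, 7, 11, 15.
2nd diffs: 4, 4, 4 (constant).
Newton forward-difference form: v_m = -3 + 3·C(m,1) + 4·C(m,2).
At m = 19: m = 19, so v_{19} = -3 + 57 + 684 = 738.

738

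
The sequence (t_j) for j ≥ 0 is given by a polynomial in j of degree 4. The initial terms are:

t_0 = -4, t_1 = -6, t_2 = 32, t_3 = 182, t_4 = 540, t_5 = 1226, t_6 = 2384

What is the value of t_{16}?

1st diffs: -2, 38, 150, 358, 686, 1158.
2nd diffs: 40, 112, 208, 328, 472.
3rd diffs: 72, 96, 120, 144.
4th diffs: 24, 24, 24 (constant).
Newton forward-difference form: t_j = -4 + (-2)·C(j,1) + 40·C(j,2) + 72·C(j,3) + 24·C(j,4).
At j = 16: j = 16, so t_{16} = -4 - 32 + 4800 + 40320 + 43680 = 88764.

88764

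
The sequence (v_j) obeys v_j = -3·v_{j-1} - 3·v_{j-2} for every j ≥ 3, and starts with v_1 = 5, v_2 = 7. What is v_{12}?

Step forward from the initial values:
v_3 = -36, v_4 = 87, v_5 = -153, v_6 = 198, v_7 = -135, v_8 = -189, v_9 = 972, v_{10} = -2349, v_{11} = 4131, v_{12} = -5346.

-5346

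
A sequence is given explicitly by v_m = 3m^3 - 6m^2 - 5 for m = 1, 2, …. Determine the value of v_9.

v_9 = 3·9^3 - 6·9^2 - 5 = 1696.

1696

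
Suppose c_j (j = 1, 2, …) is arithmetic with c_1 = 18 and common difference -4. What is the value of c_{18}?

c_j = 18 + (j - 1)·(-4).
c_{18} = 18 + 17·(-4) = -50.

-50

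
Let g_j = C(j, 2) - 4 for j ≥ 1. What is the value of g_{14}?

C(14, 2) = 91, so g_{14} = 87.

87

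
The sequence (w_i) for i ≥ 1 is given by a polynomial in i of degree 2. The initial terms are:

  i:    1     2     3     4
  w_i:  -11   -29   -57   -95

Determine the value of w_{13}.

1st diffs: -18, -28, -38.
2nd diffs: -10, -10 (constant).
Newton forward-difference form: w_i = -11 + (-18)·C(i-1,1) + (-10)·C(i-1,2).
At i = 13: i-1 = 12, so w_{13} = -11 - 216 - 660 = -887.

-887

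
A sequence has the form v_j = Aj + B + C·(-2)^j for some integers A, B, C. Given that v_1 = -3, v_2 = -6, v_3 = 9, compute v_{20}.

-1048524

Plug in j = 1, 2, 3: A + B - 2C = -3; 2A + B + 4C = -6; 3A + B - 8C = 9.
Subtracting the first from the second: A + 6C = -3.
Subtracting the second from the third: A - 12C = 15.
Solving: C = -1, A = 3, then B = -8.
Therefore v_{20} = 60 + (-8) + (-1)·1048576 = -1048524.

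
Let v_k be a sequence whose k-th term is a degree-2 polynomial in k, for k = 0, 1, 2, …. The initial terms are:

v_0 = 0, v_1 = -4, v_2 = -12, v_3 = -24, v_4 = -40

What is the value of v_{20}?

-840

1st diffs: -4, -8, -12, -16.
2nd diffs: -4, -4, -4 (constant).
Newton forward-difference form: v_k = (-4)·C(k,1) + (-4)·C(k,2).
At k = 20: k = 20, so v_{20} = -80 - 760 = -840.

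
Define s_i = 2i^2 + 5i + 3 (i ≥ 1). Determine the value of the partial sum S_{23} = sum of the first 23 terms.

Over i = 1..23: Σi = 276, Σi² = 4324.
Total = (2)·4324 + (5)·276 + (3)·23 = 10097.

10097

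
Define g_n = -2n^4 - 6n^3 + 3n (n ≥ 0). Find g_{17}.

g_{17} = -2·17^4 - 6·17^3 + 3·17 = -196469.

-196469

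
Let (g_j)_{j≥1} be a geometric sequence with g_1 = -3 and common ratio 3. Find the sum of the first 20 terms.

g_j = (-3)·3^(j-1).
S = (-3)·(3^20 - 1)/(3 - 1) = (-3)·(3486784401 - 1)/(2) = -5230176600.

-5230176600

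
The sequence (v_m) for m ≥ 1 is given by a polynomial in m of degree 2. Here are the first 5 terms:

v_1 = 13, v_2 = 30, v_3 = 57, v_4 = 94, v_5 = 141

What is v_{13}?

1st diffs: 17, 27, 37, 47.
2nd diffs: 10, 10, 10 (constant).
Newton forward-difference form: v_m = 13 + 17·C(m-1,1) + 10·C(m-1,2).
At m = 13: m-1 = 12, so v_{13} = 13 + 204 + 660 = 877.

877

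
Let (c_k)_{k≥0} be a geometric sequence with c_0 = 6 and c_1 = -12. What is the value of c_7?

-768

Common ratio r = -2.
c_k = 6·(-2)^(k-0).
c_7 = 6·(-2)^7 = -768.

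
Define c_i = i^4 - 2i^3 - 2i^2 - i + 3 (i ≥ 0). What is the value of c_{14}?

32525

c_{14} = 1·14^4 - 2·14^3 - 2·14^2 - 1·14 + 3 = 32525.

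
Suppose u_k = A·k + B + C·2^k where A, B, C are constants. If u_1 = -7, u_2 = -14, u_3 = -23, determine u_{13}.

At k = 1, 2, 3: A + B + 2C = -7; 2A + B + 4C = -14; 3A + B + 8C = -23.
Subtracting the first from the second: A + 2C = -7.
Subtracting the second from the third: A + 4C = -9.
Solving: C = -1, A = -5, then B = 0.
Hence u_{13} = -5·13 + 0 + (-1)·8192 = -8257.

-8257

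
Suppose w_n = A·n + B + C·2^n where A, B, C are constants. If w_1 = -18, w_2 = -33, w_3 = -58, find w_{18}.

The three given values yield: A + B + 2C = -18; 2A + B + 4C = -33; 3A + B + 8C = -58.
Subtracting the first from the second: A + 2C = -15.
Subtracting the second from the third: A + 4C = -25.
Solving: C = -5, A = -5, then B = -3.
Hence w_{18} = -5·18 + (-3) + (-5)·262144 = -1310813.

-1310813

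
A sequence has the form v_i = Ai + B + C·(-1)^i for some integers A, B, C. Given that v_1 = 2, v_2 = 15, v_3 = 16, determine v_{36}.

Write the equations: A + B - C = 2; 2A + B + C = 15; 3A + B - C = 16.
Subtracting the first from the second: A + 2C = 13.
Subtracting the second from the third: A - 2C = 1.
Solving: C = 3, A = 7, then B = -2.
Hence v_{36} = 7·36 + (-2) + 3·1 = 253.

253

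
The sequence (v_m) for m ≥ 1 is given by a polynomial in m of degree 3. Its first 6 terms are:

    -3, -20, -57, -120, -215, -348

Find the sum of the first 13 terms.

-11375

1st diffs: -17, -37, -63, -95, -133.
2nd diffs: -20, -26, -32, -38.
3rd diffs: -6, -6, -6 (constant).
So v_m = -m^3 - 4m^2 + 2m.
Continuing: …, -525, -752, -1035, -1380, …, v_{13} = -2847.
Summing m = 1..13 (13 terms) gives -11375.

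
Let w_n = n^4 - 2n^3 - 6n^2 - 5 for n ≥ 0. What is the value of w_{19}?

w_{19} = 1·19^4 - 2·19^3 - 6·19^2 - 5 = 114432.

114432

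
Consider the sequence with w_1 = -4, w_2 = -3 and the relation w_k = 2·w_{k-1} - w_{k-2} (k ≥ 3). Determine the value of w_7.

Iterate the recurrence:
w_3 = -2; w_4 = -1; w_5 = 0; w_6 = 1; w_7 = 2.
(Characteristic roots are 1 and 1.)

2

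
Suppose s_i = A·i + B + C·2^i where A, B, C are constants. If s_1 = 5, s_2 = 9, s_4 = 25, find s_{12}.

Plug in i = 1, 2, 4: A + B + 2C = 5; 2A + B + 4C = 9; 4A + B + 16C = 25.
Subtracting the first from the second: A + 2C = 4.
Subtracting the second from the third: 2A + 12C = 16.
Solving: C = 1, A = 2, then B = 1.
Hence s_{12} = 2·12 + 1 + 1·4096 = 4121.

4121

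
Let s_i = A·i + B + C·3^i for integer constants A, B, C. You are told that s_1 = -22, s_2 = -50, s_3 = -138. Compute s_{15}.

Plug in i = 1, 2, 3: A + B + 3C = -22; 2A + B + 9C = -50; 3A + B + 27C = -138.
Subtracting the first from the second: A + 6C = -28.
Subtracting the second from the third: A + 18C = -88.
Solving: C = -5, A = 2, then B = -9.
Hence s_{15} = 2·15 + (-9) + (-5)·14348907 = -71744514.

-71744514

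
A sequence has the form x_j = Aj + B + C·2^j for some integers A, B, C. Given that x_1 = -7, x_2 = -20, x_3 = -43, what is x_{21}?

-10485817

Write the equations: A + B + 2C = -7; 2A + B + 4C = -20; 3A + B + 8C = -43.
Subtracting the first from the second: A + 2C = -13.
Subtracting the second from the third: A + 4C = -23.
Solving: C = -5, A = -3, then B = 6.
So x_j = -3·j + 6 + (-5)·2^j; at j=21 this is -10485817.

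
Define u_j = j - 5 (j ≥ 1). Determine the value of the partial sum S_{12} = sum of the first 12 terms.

Over j = 1..12: Σj = 78.
Total = (1)·78 + (-5)·12 = 18.

18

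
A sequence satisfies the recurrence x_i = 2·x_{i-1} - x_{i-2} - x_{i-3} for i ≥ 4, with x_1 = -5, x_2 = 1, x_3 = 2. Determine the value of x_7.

11

Step forward from the initial values:
x_4 = 8  x_5 = 13  x_6 = 16  x_7 = 11.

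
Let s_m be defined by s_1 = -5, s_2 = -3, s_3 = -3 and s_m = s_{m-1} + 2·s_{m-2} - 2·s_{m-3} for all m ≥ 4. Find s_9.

Applying the relation repeatedly:
s_4 = 1;  s_5 = 1;  s_6 = 9;  s_7 = 9;  s_8 = 25;  s_9 = 25.

25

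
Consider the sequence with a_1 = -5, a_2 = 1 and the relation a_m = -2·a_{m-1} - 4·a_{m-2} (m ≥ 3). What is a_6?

Compute successive terms:
a_3 = 18; a_4 = -40; a_5 = 8; a_6 = 144.

144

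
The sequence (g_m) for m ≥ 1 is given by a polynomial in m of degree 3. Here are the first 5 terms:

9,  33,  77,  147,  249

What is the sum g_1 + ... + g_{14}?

15596

1st diffs: 24, 44, 70, 102.
2nd diffs: 20, 26, 32.
3rd diffs: 6, 6 (constant).
Newton forward-difference form: g_m = 9 + 24·C(m-1,1) + 20·C(m-1,2) + 6·C(m-1,3).
Continuing: …, 389, 573, 807, 1097, …, g_{14} = 3597.
Summing m = 1..14 (14 terms) gives 15596.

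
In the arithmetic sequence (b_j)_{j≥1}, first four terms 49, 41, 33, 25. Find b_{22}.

Common difference d = -8.
b_j = 49 + (j - 1)·(-8).
b_{22} = 49 + 21·(-8) = -119.

-119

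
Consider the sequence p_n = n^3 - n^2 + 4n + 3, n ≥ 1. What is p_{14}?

2607

p_{14} = 1·14^3 - 1·14^2 + 4·14 + 3 = 2607.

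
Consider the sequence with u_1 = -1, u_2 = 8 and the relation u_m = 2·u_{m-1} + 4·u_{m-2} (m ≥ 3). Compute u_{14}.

Step forward from the initial values:
u_3 = 12  u_4 = 56  u_5 = 160  …  u_{11} = 190464  u_{12} = 616448  u_{13} = 1994752  u_{14} = 6455296.

6455296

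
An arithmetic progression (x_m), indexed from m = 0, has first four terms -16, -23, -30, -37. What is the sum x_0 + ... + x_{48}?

Common difference d = -7.
x_m = -16 + (m - 0)·(-7).
x_{48} = -352; S = 49·(-16 + (-352))/2 = -9016.

-9016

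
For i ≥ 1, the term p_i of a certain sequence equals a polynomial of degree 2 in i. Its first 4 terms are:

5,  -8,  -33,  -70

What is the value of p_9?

1st diffs: -13, -25, -37.
2nd diffs: -12, -12 (constant).
Newton forward-difference form: p_i = 5 + (-13)·C(i-1,1) + (-12)·C(i-1,2).
At i = 9: i-1 = 8, so p_9 = 5 - 104 - 336 = -435.

-435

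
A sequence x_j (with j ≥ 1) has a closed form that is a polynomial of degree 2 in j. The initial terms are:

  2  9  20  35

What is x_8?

135

1st diffs: 7, 11, 15.
2nd diffs: 4, 4 (constant).
Newton forward-difference form: x_j = 2 + 7·C(j-1,1) + 4·C(j-1,2).
At j = 8: j-1 = 7, so x_8 = 2 + 49 + 84 = 135.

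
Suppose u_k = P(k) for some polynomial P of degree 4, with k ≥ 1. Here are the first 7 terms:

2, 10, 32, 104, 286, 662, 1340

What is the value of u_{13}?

1st diffs: 8, 22, 72, 182, 376, 678.
2nd diffs: 14, 50, 110, 194, 302.
3rd diffs: 36, 60, 84, 108.
4th diffs: 24, 24, 24 (constant).
Newton forward-difference form: u_k = 2 + 8·C(k-1,1) + 14·C(k-1,2) + 36·C(k-1,3) + 24·C(k-1,4).
At k = 13: k-1 = 12, so u_{13} = 2 + 96 + 924 + 7920 + 11880 = 20822.

20822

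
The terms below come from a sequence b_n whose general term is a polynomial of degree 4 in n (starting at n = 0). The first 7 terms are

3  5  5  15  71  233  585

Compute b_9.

1st diffs: 2, 0, 10, 56, 162, 352.
2nd diffs: -2, 10, 46, 106, 190.
3rd diffs: 12, 36, 60, 84.
4th diffs: 24, 24, 24 (constant).
So b_n = n^4 - 4n^3 + 4n^2 + n + 3.
Evaluating at n = 9 gives b_9 = 3981.

3981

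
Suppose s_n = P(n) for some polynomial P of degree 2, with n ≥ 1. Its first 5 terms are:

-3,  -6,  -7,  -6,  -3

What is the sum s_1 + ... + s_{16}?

1st diffs: -3, -1, 1, 3.
2nd diffs: 2, 2, 2 (constant).
Newton forward-difference form: s_n = -3 + (-3)·C(n-1,1) + 2·C(n-1,2).
Continuing: …, 2, 9, 18, 29, …, s_{16} = 162.
Summing n = 1..16 (16 terms) gives 712.

712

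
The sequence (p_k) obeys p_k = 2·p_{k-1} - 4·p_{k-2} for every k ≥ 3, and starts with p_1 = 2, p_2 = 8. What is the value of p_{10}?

-1024

Applying the relation repeatedly:
p_3 = 8; p_4 = -16; p_5 = -64; p_6 = -64; p_7 = 128; p_8 = 512; p_9 = 512; p_{10} = -1024.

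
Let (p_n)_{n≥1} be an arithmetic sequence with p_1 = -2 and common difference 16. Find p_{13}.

p_n = -2 + (n - 1)·16.
p_{13} = -2 + 12·16 = 190.

190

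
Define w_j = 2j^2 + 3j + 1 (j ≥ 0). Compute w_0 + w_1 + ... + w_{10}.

Over j = 0..10: Σj = 55, Σj² = 385.
Total = (2)·385 + (3)·55 + (1)·11 = 946.

946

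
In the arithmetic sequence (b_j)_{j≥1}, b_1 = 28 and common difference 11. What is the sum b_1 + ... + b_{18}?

b_j = 28 + (j - 1)·11.
b_{18} = 215; S = 18·(28 + 215)/2 = 2187.

2187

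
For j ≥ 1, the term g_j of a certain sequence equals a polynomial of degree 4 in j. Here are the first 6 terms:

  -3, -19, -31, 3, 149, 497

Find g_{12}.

1st diffs: -16, -12, 34, 146, 348.
2nd diffs: 4, 46, 112, 202.
3rd diffs: 42, 66, 90.
4th diffs: 24, 24 (constant).
So g_j = j^4 - 3j^3 - 5j^2 + 5j - 1.
Evaluating at j = 12 gives g_{12} = 14891.

14891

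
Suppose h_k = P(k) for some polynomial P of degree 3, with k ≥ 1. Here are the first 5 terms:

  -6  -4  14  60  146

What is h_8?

764

1st diffs: 2, 18, 46, 86.
2nd diffs: 16, 28, 40.
3rd diffs: 12, 12 (constant).
Newton forward-difference form: h_k = -6 + 2·C(k-1,1) + 16·C(k-1,2) + 12·C(k-1,3).
At k = 8: k-1 = 7, so h_8 = -6 + 14 + 336 + 420 = 764.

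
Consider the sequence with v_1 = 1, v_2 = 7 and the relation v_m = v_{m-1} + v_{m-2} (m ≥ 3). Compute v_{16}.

v_3 = 8  v_4 = 15  v_5 = 23  …  v_{13} = 1097  v_{14} = 1775  v_{15} = 2872  v_{16} = 4647.

4647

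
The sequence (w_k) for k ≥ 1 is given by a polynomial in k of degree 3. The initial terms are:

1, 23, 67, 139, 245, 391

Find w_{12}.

2443

1st diffs: 22, 44, 72, 106, 146.
2nd diffs: 22, 28, 34, 40.
3rd diffs: 6, 6, 6 (constant).
So w_k = k^3 + 5k^2 - 5.
Evaluating at k = 12 gives w_{12} = 2443.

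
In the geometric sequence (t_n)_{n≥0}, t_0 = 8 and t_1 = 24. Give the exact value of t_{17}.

Common ratio r = 3.
t_n = 8·3^(n-0).
t_{17} = 8·3^17 = 1033121304.

1033121304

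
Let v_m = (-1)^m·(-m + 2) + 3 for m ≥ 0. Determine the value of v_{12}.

(-1)^12 = 1; -m + 2 at m=12 is -10; so v_{12} = -7.

-7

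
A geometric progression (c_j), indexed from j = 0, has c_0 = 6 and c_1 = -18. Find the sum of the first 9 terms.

Common ratio r = -3.
c_j = 6·(-3)^(j-0).
S = 6·((-3)^9 - 1)/(-3 - 1) = 6·(-19683 - 1)/(-4) = 29526.

29526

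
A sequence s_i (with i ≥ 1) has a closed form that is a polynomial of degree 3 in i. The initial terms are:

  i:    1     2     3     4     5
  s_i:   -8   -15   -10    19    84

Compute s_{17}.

1st diffs: -7, 5, 29, 65.
2nd diffs: 12, 24, 36.
3rd diffs: 12, 12 (constant).
Newton forward-difference form: s_i = -8 + (-7)·C(i-1,1) + 12·C(i-1,2) + 12·C(i-1,3).
At i = 17: i-1 = 16, so s_{17} = -8 - 112 + 1440 + 6720 = 8040.

8040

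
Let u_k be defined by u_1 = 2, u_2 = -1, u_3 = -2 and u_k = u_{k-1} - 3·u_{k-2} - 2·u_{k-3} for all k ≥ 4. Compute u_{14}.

Applying the relation repeatedly:
u_4 = -3  u_5 = 5  u_6 = 18  …  u_{11} = 493  u_{12} = 642  u_{13} = -895  u_{14} = -3807.

-3807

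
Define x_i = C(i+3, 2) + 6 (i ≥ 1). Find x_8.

C(11, 2) = 55, so x_8 = 61.

61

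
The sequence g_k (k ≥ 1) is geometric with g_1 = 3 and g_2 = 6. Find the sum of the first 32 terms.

12884901885

Common ratio r = 2.
g_k = 3·2^(k-1).
S = 3·(2^32 - 1)/(2 - 1) = 3·(4294967296 - 1)/(1) = 12884901885.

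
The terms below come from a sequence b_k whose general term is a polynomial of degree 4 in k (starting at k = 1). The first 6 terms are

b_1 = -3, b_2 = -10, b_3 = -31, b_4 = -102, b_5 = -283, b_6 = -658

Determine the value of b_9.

1st diffs: -7, -21, -71, -181, -375.
2nd diffs: -14, -50, -110, -194.
3rd diffs: -36, -60, -84.
4th diffs: -24, -24 (constant).
Newton forward-difference form: b_k = -3 + (-7)·C(k-1,1) + (-14)·C(k-1,2) + (-36)·C(k-1,3) + (-24)·C(k-1,4).
At k = 9: k-1 = 8, so b_9 = -3 - 56 - 392 - 2016 - 1680 = -4147.

-4147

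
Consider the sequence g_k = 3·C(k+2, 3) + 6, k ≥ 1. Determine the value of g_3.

36

C(5, 3) = 10, so g_3 = 36.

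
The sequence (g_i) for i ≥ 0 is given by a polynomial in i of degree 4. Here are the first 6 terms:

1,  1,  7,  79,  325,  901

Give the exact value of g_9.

11305

1st diffs: 0, 6, 72, 246, 576.
2nd diffs: 6, 66, 174, 330.
3rd diffs: 60, 108, 156.
4th diffs: 48, 48 (constant).
Newton forward-difference form: g_i = 1 + 6·C(i,2) + 60·C(i,3) + 48·C(i,4).
At i = 9: i = 9, so g_9 = 1 + 216 + 5040 + 6048 = 11305.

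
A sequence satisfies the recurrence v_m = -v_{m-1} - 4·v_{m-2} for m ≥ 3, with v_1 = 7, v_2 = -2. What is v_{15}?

Iterate the recurrence:
v_3 = -26;  v_4 = 34;  v_5 = 70;  …;  v_{12} = 6562;  v_{13} = -28154;  v_{14} = 1906;  v_{15} = 110710.

110710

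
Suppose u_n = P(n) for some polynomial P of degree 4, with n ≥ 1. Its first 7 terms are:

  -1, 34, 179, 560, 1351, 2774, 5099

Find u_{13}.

59159

1st diffs: 35, 145, 381, 791, 1423, 2325.
2nd diffs: 110, 236, 410, 632, 902.
3rd diffs: 126, 174, 222, 270.
4th diffs: 48, 48, 48 (constant).
So u_n = 2n^4 + n^3 - n^2 + n - 4.
Evaluating at n = 13 gives u_{13} = 59159.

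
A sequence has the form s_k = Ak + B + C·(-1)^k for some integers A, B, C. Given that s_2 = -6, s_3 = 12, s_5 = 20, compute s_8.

18

At k = 2, 3, 5: 2A + B + C = -6; 3A + B - C = 12; 5A + B - C = 20.
Subtracting the first from the second: A - 2C = 18.
Subtracting the second from the third: 2A = 8.
Solving: C = -7, A = 4, then B = -7.
So s_k = 4·k + (-7) + (-7)·(-1)^k; at k=8 this is 18.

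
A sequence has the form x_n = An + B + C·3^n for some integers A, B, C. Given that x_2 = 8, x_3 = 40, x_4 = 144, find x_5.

464

At n = 2, 3, 4: 2A + B + 9C = 8; 3A + B + 27C = 40; 4A + B + 81C = 144.
Subtracting the first from the second: A + 18C = 32.
Subtracting the second from the third: A + 54C = 104.
Solving: C = 2, A = -4, then B = -2.
So x_n = -4·n + (-2) + 2·3^n; at n=5 this is 464.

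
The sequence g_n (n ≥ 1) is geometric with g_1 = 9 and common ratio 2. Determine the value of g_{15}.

147456

g_n = 9·2^(n-1).
g_{15} = 9·2^14 = 147456.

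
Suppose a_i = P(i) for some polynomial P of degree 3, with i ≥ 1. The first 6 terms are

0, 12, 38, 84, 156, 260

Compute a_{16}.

4380

1st diffs: 12, 26, 46, 72, 104.
2nd diffs: 14, 20, 26, 32.
3rd diffs: 6, 6, 6 (constant).
So a_i = i^3 + i^2 + 2i - 4.
Evaluating at i = 16 gives a_{16} = 4380.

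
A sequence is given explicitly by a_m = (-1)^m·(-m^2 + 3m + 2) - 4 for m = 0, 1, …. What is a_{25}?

544

(-1)^25 = -1; -m^2 + 3m + 2 at m=25 is -548; so a_{25} = 544.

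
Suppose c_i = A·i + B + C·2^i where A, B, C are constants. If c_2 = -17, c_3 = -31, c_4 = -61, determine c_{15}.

-131047

At i = 2, 3, 4: 2A + B + 4C = -17; 3A + B + 8C = -31; 4A + B + 16C = -61.
Subtracting the first from the second: A + 4C = -14.
Subtracting the second from the third: A + 8C = -30.
Solving: C = -4, A = 2, then B = -5.
So c_i = 2·i + (-5) + (-4)·2^i; at i=15 this is -131047.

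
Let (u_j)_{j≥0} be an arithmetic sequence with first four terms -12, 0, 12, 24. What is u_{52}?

612

Common difference d = 12.
u_j = -12 + (j - 0)·12.
u_{52} = -12 + 52·12 = 612.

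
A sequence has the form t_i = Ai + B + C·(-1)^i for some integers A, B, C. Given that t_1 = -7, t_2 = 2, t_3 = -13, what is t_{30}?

-82

Write the equations: A + B - C = -7; 2A + B + C = 2; 3A + B - C = -13.
Subtracting the first from the second: A + 2C = 9.
Subtracting the second from the third: A - 2C = -15.
Solving: C = 6, A = -3, then B = 2.
Hence t_{30} = -3·30 + 2 + 6·1 = -82.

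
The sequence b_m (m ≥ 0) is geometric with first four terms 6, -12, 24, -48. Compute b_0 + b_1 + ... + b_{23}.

-33554430

Common ratio r = -2.
b_m = 6·(-2)^(m-0).
S = 6·((-2)^24 - 1)/(-2 - 1) = 6·(16777216 - 1)/(-3) = -33554430.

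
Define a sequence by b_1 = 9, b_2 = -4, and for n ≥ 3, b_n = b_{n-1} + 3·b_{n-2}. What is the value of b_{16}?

581339

Iterate the recurrence:
b_3 = 23, b_4 = 11, b_5 = 80, …, b_{13} = 47801, b_{14} = 109484, b_{15} = 252887, b_{16} = 581339.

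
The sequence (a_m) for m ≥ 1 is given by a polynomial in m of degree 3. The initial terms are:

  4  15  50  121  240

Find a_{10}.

1975

1st diffs: 11, 35, 71, 119.
2nd diffs: 24, 36, 48.
3rd diffs: 12, 12 (constant).
Newton forward-difference form: a_m = 4 + 11·C(m-1,1) + 24·C(m-1,2) + 12·C(m-1,3).
At m = 10: m-1 = 9, so a_{10} = 4 + 99 + 864 + 1008 = 1975.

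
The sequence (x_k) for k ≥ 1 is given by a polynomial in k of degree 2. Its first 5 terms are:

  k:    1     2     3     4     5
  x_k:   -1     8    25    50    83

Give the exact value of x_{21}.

1699

1st diffs: 9, 17, 25, 33.
2nd diffs: 8, 8, 8 (constant).
Newton forward-difference form: x_k = -1 + 9·C(k-1,1) + 8·C(k-1,2).
At k = 21: k-1 = 20, so x_{21} = -1 + 180 + 1520 = 1699.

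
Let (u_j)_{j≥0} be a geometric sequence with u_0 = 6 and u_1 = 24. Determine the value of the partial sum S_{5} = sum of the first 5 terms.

2046

Common ratio r = 4.
u_j = 6·4^(j-0).
S = 6·(4^5 - 1)/(4 - 1) = 6·(1024 - 1)/(3) = 2046.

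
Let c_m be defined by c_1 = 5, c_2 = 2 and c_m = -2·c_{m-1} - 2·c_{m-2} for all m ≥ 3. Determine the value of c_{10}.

32

c_3 = -14  c_4 = 24  c_5 = -20  c_6 = -8  c_7 = 56  c_8 = -96  c_9 = 80  c_{10} = 32.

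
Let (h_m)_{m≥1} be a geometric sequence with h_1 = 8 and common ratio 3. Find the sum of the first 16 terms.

h_m = 8·3^(m-1).
S = 8·(3^16 - 1)/(3 - 1) = 8·(43046721 - 1)/(2) = 172186880.

172186880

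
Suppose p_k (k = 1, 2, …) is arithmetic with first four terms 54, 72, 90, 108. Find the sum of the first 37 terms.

13986

Common difference d = 18.
p_k = 54 + (k - 1)·18.
p_{37} = 702; S = 37·(54 + 702)/2 = 13986.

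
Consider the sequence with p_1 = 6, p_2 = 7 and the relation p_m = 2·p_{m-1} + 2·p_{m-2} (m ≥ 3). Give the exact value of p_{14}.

1553728

p_3 = 26;  p_4 = 66;  p_5 = 184;  …;  p_{11} = 76192;  p_{12} = 208160;  p_{13} = 568704;  p_{14} = 1553728.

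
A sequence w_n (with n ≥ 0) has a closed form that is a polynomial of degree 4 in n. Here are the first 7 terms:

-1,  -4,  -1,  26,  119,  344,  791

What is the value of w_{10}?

7439

1st diffs: -3, 3, 27, 93, 225, 447.
2nd diffs: 6, 24, 66, 132, 222.
3rd diffs: 18, 42, 66, 90.
4th diffs: 24, 24, 24 (constant).
Newton forward-difference form: w_n = -1 + (-3)·C(n,1) + 6·C(n,2) + 18·C(n,3) + 24·C(n,4).
At n = 10: n = 10, so w_{10} = -1 - 30 + 270 + 2160 + 5040 = 7439.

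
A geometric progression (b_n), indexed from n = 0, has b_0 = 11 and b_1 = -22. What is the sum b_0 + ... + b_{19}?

Common ratio r = -2.
b_n = 11·(-2)^(n-0).
S = 11·((-2)^20 - 1)/(-2 - 1) = 11·(1048576 - 1)/(-3) = -3844775.

-3844775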